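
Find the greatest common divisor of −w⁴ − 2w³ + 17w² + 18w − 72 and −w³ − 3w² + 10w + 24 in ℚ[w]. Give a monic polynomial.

Euclidean algorithm in ℚ[w]:
  −w⁴ − 2w³ + 17w² + 18w − 72 = (w − 1)(−w³ − 3w² + 10w + 24) + (4w² + 4w − 48)
  −w³ − 3w² + 10w + 24 = (−(1/4)w − 1/2)(4w² + 4w − 48) + (0)
Last nonzero remainder: 4w² + 4w − 48. Dividing through by 4 gives the monic gcd w² + w − 12.

w² + w − 12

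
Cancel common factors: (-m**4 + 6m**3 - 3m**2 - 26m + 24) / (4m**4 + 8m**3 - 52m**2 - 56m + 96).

(-m + 4)/(4m + 16)

By polynomial division,
  -m**4 + 6m**3 - 3m**2 - 26m + 24 = (-1/4)(4m**4 + 8m**3 - 52m**2 - 56m + 96) + (8m**3 - 16m**2 - 40m + 48)
  4m**4 + 8m**3 - 52m**2 - 56m + 96 = ((1/2)m + 2)(8m**3 - 16m**2 - 40m + 48) + (0)
Last nonzero remainder: 8m**3 - 16m**2 - 40m + 48. Dividing through by 8 gives the monic gcd m**3 - 2m**2 - 5m + 6.
Cancel m**3 - 2m**2 - 5m + 6 from numerator and denominator to get the reduced form.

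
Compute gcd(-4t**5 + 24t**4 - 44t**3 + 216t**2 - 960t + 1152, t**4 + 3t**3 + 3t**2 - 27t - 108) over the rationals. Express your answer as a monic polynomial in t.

t**3 + 3t - 36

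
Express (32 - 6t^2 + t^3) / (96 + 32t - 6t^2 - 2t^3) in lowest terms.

Apply the Euclidean algorithm:
  t^3 - 6t^2 + 32 = (-1/2)(-2t^3 - 6t^2 + 32t + 96) + (-9t^2 + 16t + 80)
  -2t^3 - 6t^2 + 32t + 96 = ((2/9)t + 86/81)(-9t^2 + 16t + 80) + (-(224/81)t + 896/81)
  -9t^2 + 16t + 80 = ((729/224)t + 405/56)(-(224/81)t + 896/81) + (0)
Last nonzero remainder: -(224/81)t + 896/81. Dividing through by -224/81 gives the monic gcd t - 4.
Cancel t - 4 from numerator and denominator to get the reduced form.

(8 + 2t - t^2)/(24 + 14t + 2t^2)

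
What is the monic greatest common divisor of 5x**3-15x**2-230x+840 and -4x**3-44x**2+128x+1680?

x**2+x-42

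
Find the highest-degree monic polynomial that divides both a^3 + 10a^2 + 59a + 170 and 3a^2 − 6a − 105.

a + 5

Apply the Euclidean algorithm:
  a^3 + 10a^2 + 59a + 170 = ((1/3)a + 4)(3a^2 − 6a − 105) + (118a + 590)
  3a^2 − 6a − 105 = ((3/118)a − 21/118)(118a + 590) + (0)
Last nonzero remainder: 118a + 590. Dividing through by 118 gives the monic gcd a + 5.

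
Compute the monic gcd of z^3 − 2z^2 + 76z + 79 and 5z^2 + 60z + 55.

Apply the Euclidean algorithm:
  z^3 − 2z^2 + 76z + 79 = ((1/5)z − 14/5)(5z^2 + 60z + 55) + (233z + 233)
  5z^2 + 60z + 55 = ((5/233)z + 55/233)(233z + 233) + (0)
Last nonzero remainder: 233z + 233. Dividing through by 233 gives the monic gcd z + 1.

z + 1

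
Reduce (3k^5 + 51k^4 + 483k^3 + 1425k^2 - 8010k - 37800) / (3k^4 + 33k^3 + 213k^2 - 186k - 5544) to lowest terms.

(k^3 + 15k^2 + 155k + 525)/(k^2 + 9k + 77)

Euclidean algorithm in ℚ[k]:
  3k^5 + 51k^4 + 483k^3 + 1425k^2 - 8010k - 37800 = (k + 6)(3k^4 + 33k^3 + 213k^2 - 186k - 5544) + (72k^3 + 333k^2 - 1350k - 4536)
  3k^4 + 33k^3 + 213k^2 - 186k - 5544 = ((1/24)k + 17/64)(72k^3 + 333k^2 - 1350k - 4536) + ((11571/64)k^2 + (11571/32)k - 34713/8)
  72k^3 + 333k^2 - 1350k - 4536 = ((1536/3857)k + 576/551)((11571/64)k^2 + (11571/32)k - 34713/8) + (0)
Last nonzero remainder: (11571/64)k^2 + (11571/32)k - 34713/8. Dividing through by 11571/64 gives the monic gcd k^2 + 2k - 24.
Cancel k^2 + 2k - 24 from numerator and denominator to get the reduced form.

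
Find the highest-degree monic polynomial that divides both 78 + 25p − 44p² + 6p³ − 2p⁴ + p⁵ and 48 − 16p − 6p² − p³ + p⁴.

6 − 5p + p²

Euclidean algorithm in ℚ[p]:
  p⁵ − 2p⁴ + 6p³ − 44p² + 25p + 78 = (p − 1)(p⁴ − p³ − 6p² − 16p + 48) + (11p³ − 34p² − 39p + 126)
  p⁴ − p³ − 6p² − 16p + 48 = ((1/11)p + 23/121)(11p³ − 34p² − 39p + 126) + ((485/121)p² − (2425/121)p + 2910/121)
  11p³ − 34p² − 39p + 126 = ((1331/485)p + 2541/485)((485/121)p² − (2425/121)p + 2910/121) + (0)
Last nonzero remainder: (485/121)p² − (2425/121)p + 2910/121. Dividing through by 485/121 gives the monic gcd p² − 5p + 6.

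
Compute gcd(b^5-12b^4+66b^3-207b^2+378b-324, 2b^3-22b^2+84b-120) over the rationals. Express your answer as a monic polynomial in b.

Apply the Euclidean algorithm:
  b^5-12b^4+66b^3-207b^2+378b-324 = ((1/2)b^2-(1/2)b+13/2)(2b^3-22b^2+84b-120) + (38b^2-228b+456)
  2b^3-22b^2+84b-120 = ((1/19)b-5/19)(38b^2-228b+456) + (0)
Last nonzero remainder: 38b^2-228b+456. Dividing through by 38 gives the monic gcd b^2-6b+12.

b^2-6b+12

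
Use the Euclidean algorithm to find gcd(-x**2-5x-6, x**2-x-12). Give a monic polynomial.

x+3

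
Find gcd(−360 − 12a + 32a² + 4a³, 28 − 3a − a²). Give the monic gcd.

Apply the Euclidean algorithm:
  4a³ + 32a² − 12a − 360 = (−4a − 20)(−a² − 3a + 28) + (40a + 200)
  −a² − 3a + 28 = (−(1/40)a + 1/20)(40a + 200) + (18)
  40a + 200 = ((20/9)a + 100/9)(18) + (0)
The last nonzero remainder is the constant 18, so the polynomials are coprime and gcd = 1.

1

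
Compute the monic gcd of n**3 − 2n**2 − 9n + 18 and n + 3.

n + 3

Repeated division with remainder:
  n**3 − 2n**2 − 9n + 18 = (n**2 − 5n + 6)(n + 3) + (0)
The last nonzero remainder n + 3 is already monic.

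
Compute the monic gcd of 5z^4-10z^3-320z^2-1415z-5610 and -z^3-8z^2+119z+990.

z-11

Apply the Euclidean algorithm:
  5z^4-10z^3-320z^2-1415z-5610 = (-5z+50)(-z^3-8z^2+119z+990) + (675z^2-2415z-55110)
  -z^3-8z^2+119z+990 = (-(1/675)z-521/30375)(675z^2-2415z-55110) + (-(8236/2025)z+90596/2025)
  675z^2-2415z-55110 = (-(1366875/8236)z-5072625/4118)(-(8236/2025)z+90596/2025) + (0)
Last nonzero remainder: -(8236/2025)z+90596/2025. Dividing through by -8236/2025 gives the monic gcd z-11.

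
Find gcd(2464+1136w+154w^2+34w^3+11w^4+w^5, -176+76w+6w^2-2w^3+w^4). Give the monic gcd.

Euclidean algorithm in ℚ[w]:
  w^5+11w^4+34w^3+154w^2+1136w+2464 = (w+13)(w^4-2w^3+6w^2+76w-176) + (54w^3+324w+4752)
  w^4-2w^3+6w^2+76w-176 = ((1/54)w-1/27)(54w^3+324w+4752) + (0)
Last nonzero remainder: 54w^3+324w+4752. Dividing through by 54 gives the monic gcd w^3+6w+88.

88+6w+w^3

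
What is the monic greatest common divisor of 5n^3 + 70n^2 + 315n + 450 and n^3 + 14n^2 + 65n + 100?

n + 5

Apply the Euclidean algorithm:
  5n^3 + 70n^2 + 315n + 450 = (5)(n^3 + 14n^2 + 65n + 100) + (-10n - 50)
  n^3 + 14n^2 + 65n + 100 = (-(1/10)n^2 - (9/10)n - 2)(-10n - 50) + (0)
Last nonzero remainder: -10n - 50. Dividing through by -10 gives the monic gcd n + 5.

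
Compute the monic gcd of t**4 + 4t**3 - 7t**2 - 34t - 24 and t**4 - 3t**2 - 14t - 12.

Apply the Euclidean algorithm:
  t**4 + 4t**3 - 7t**2 - 34t - 24 = (t**4 - 3t**2 - 14t - 12) + (4t**3 - 4t**2 - 20t - 12)
  t**4 - 3t**2 - 14t - 12 = ((1/4)t + 1/4)(4t**3 - 4t**2 - 20t - 12) + (3t**2 - 6t - 9)
  4t**3 - 4t**2 - 20t - 12 = ((4/3)t + 4/3)(3t**2 - 6t - 9) + (0)
Last nonzero remainder: 3t**2 - 6t - 9. Dividing through by 3 gives the monic gcd t**2 - 2t - 3.

t**2 - 2t - 3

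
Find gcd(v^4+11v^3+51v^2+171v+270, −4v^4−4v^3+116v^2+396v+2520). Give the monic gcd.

v^3+8v^2+27v+90

By polynomial division,
  v^4+11v^3+51v^2+171v+270 = (−1/4)(−4v^4−4v^3+116v^2+396v+2520) + (10v^3+80v^2+270v+900)
  −4v^4−4v^3+116v^2+396v+2520 = (−(2/5)v+14/5)(10v^3+80v^2+270v+900) + (0)
Last nonzero remainder: 10v^3+80v^2+270v+900. Dividing through by 10 gives the monic gcd v^3+8v^2+27v+90.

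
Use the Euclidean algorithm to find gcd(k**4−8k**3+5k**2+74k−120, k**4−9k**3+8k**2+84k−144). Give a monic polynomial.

By polynomial division,
  k**4−8k**3+5k**2+74k−120 = (k**4−9k**3+8k**2+84k−144) + (k**3−3k**2−10k+24)
  k**4−9k**3+8k**2+84k−144 = (k−6)(k**3−3k**2−10k+24) + (0)
The last nonzero remainder k**3−3k**2−10k+24 is already monic.

k**3−3k**2−10k+24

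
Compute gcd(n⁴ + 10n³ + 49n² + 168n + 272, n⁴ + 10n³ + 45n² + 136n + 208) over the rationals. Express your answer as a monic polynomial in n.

n² + 8n + 16

Apply the Euclidean algorithm:
  n⁴ + 10n³ + 49n² + 168n + 272 = (n⁴ + 10n³ + 45n² + 136n + 208) + (4n² + 32n + 64)
  n⁴ + 10n³ + 45n² + 136n + 208 = ((1/4)n² + (1/2)n + 13/4)(4n² + 32n + 64) + (0)
Last nonzero remainder: 4n² + 32n + 64. Dividing through by 4 gives the monic gcd n² + 8n + 16.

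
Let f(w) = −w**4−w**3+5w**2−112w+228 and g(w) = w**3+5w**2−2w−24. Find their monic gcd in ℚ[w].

w−2

Apply the Euclidean algorithm:
  −w**4−w**3+5w**2−112w+228 = (−w+4)(w**3+5w**2−2w−24) + (−17w**2−128w+324)
  w**3+5w**2−2w−24 = (−(1/17)w+43/289)(−17w**2−128w+324) + ((10434/289)w−20868/289)
  −17w**2−128w+324 = (−(4913/10434)w−7803/1739)((10434/289)w−20868/289) + (0)
Last nonzero remainder: (10434/289)w−20868/289. Dividing through by 10434/289 gives the monic gcd w−2.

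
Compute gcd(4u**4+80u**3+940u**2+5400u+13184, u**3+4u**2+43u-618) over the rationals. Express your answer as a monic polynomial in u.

Repeated division with remainder:
  4u**4+80u**3+940u**2+5400u+13184 = (4u+64)(u**3+4u**2+43u-618) + (512u**2+5120u+52736)
  u**3+4u**2+43u-618 = ((1/512)u-3/256)(512u**2+5120u+52736) + (0)
Last nonzero remainder: 512u**2+5120u+52736. Dividing through by 512 gives the monic gcd u**2+10u+103.

u**2+10u+103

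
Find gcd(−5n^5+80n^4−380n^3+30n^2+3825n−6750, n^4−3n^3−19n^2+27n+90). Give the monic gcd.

Euclidean algorithm in ℚ[n]:
  −5n^5+80n^4−380n^3+30n^2+3825n−6750 = (−5n+65)(n^4−3n^3−19n^2+27n+90) + (−280n^3+1400n^2+2520n−12600)
  n^4−3n^3−19n^2+27n+90 = (−(1/280)n−1/140)(−280n^3+1400n^2+2520n−12600) + (0)
Last nonzero remainder: −280n^3+1400n^2+2520n−12600. Dividing through by −280 gives the monic gcd n^3−5n^2−9n+45.

n^3−5n^2−9n+45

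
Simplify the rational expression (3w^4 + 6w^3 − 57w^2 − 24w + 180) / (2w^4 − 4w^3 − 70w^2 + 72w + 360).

(3w − 6)/(2w − 12)

Euclidean algorithm in ℚ[w]:
  3w^4 + 6w^3 − 57w^2 − 24w + 180 = (3/2)(2w^4 − 4w^3 − 70w^2 + 72w + 360) + (12w^3 + 48w^2 − 132w − 360)
  2w^4 − 4w^3 − 70w^2 + 72w + 360 = ((1/6)w − 1)(12w^3 + 48w^2 − 132w − 360) + (0)
Last nonzero remainder: 12w^3 + 48w^2 − 132w − 360. Dividing through by 12 gives the monic gcd w^3 + 4w^2 − 11w − 30.
Cancel w^3 + 4w^2 − 11w − 30 from numerator and denominator to get the reduced form.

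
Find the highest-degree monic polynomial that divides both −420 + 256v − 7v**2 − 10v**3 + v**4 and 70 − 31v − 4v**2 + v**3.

70 − 31v − 4v**2 + v**3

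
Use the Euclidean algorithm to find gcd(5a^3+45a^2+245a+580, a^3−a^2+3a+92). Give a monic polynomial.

Euclidean algorithm in ℚ[a]:
  5a^3+45a^2+245a+580 = (5)(a^3−a^2+3a+92) + (50a^2+230a+120)
  a^3−a^2+3a+92 = ((1/50)a−14/125)(50a^2+230a+120) + ((659/25)a+2636/25)
  50a^2+230a+120 = ((1250/659)a+750/659)((659/25)a+2636/25) + (0)
Last nonzero remainder: (659/25)a+2636/25. Dividing through by 659/25 gives the monic gcd a+4.

a+4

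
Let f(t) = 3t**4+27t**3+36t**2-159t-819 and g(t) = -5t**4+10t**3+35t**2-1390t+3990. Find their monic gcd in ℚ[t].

t**2+4t-21

By polynomial division,
  3t**4+27t**3+36t**2-159t-819 = (-3/5)(-5t**4+10t**3+35t**2-1390t+3990) + (33t**3+57t**2-993t+1575)
  -5t**4+10t**3+35t**2-1390t+3990 = (-(5/33)t+205/363)(33t**3+57t**2-993t+1575) + (-(17865/121)t**2-(71460/121)t+375165/121)
  33t**3+57t**2-993t+1575 = (-(1331/5955)t+605/1191)(-(17865/121)t**2-(71460/121)t+375165/121) + (0)
Last nonzero remainder: -(17865/121)t**2-(71460/121)t+375165/121. Dividing through by -17865/121 gives the monic gcd t**2+4t-21.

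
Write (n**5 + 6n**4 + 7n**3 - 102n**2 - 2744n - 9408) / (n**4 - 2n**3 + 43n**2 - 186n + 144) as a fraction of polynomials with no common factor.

Euclidean algorithm in ℚ[n]:
  n**5 + 6n**4 + 7n**3 - 102n**2 - 2744n - 9408 = (n + 8)(n**4 - 2n**3 + 43n**2 - 186n + 144) + (-20n**3 - 260n**2 - 1400n - 10560)
  n**4 - 2n**3 + 43n**2 - 186n + 144 = (-(1/20)n + 3/4)(-20n**3 - 260n**2 - 1400n - 10560) + (168n**2 + 336n + 8064)
  -20n**3 - 260n**2 - 1400n - 10560 = (-(5/42)n - 55/42)(168n**2 + 336n + 8064) + (0)
Last nonzero remainder: 168n**2 + 336n + 8064. Dividing through by 168 gives the monic gcd n**2 + 2n + 48.
Cancel n**2 + 2n + 48 from numerator and denominator to get the reduced form.

(n**3 + 4n**2 - 49n - 196)/(n**2 - 4n + 3)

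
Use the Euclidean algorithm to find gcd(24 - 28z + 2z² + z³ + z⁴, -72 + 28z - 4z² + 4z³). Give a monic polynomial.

Repeated division with remainder:
  z⁴ + z³ + 2z² - 28z + 24 = ((1/4)z + 1/2)(4z³ - 4z² + 28z - 72) + (-3z² - 24z + 60)
  4z³ - 4z² + 28z - 72 = (-(4/3)z + 12)(-3z² - 24z + 60) + (396z - 792)
  -3z² - 24z + 60 = (-(1/132)z - 5/66)(396z - 792) + (0)
Last nonzero remainder: 396z - 792. Dividing through by 396 gives the monic gcd z - 2.

-2 + z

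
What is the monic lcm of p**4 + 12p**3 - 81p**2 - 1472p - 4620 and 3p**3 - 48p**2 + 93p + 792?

Apply the Euclidean algorithm:
  p**4 + 12p**3 - 81p**2 - 1472p - 4620 = ((1/3)p + 28/3)(3p**3 - 48p**2 + 93p + 792) + (336p**2 - 2604p - 12012)
  3p**3 - 48p**2 + 93p + 792 = ((1/112)p - 33/448)(336p**2 - 2604p - 12012) + ((135/16)p - 1485/16)
  336p**2 - 2604p - 12012 = ((1792/45)p + 5824/45)((135/16)p - 1485/16) + (0)
Last nonzero remainder: (135/16)p - 1485/16. Dividing through by 135/16 gives the monic gcd p - 11.
Then lcm(f, g) = f·g / gcd(f, g); expanding and making the result monic gives the answer.

p**6 + 7p**5 - 165p**4 - 1355p**3 + 4684p**2 + 58428p + 110880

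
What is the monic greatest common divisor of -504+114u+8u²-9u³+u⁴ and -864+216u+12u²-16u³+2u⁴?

72-6u-2u²+u³

Repeated division with remainder:
  u⁴-9u³+8u²+114u-504 = (1/2)(2u⁴-16u³+12u²+216u-864) + (-u³+2u²+6u-72)
  2u⁴-16u³+12u²+216u-864 = (-2u+12)(-u³+2u²+6u-72) + (0)
Last nonzero remainder: -u³+2u²+6u-72. Dividing through by -1 gives the monic gcd u³-2u²-6u+72.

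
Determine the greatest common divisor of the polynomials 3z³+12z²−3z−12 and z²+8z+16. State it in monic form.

z+4

Repeated division with remainder:
  3z³+12z²−3z−12 = (3z−12)(z²+8z+16) + (45z+180)
  z²+8z+16 = ((1/45)z+4/45)(45z+180) + (0)
Last nonzero remainder: 45z+180. Dividing through by 45 gives the monic gcd z+4.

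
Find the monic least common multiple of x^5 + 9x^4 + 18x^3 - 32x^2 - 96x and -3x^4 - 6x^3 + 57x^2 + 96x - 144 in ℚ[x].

Euclidean algorithm in ℚ[x]:
  x^5 + 9x^4 + 18x^3 - 32x^2 - 96x = (-(1/3)x - 7/3)(-3x^4 - 6x^3 + 57x^2 + 96x - 144) + (23x^3 + 133x^2 + 80x - 336)
  -3x^4 - 6x^3 + 57x^2 + 96x - 144 = (-(3/23)x + 261/529)(23x^3 + 133x^2 + 80x - 336) + ((960/529)x^2 + (6720/529)x + 11520/529)
  23x^3 + 133x^2 + 80x - 336 = ((12167/960)x - 3703/240)((960/529)x^2 + (6720/529)x + 11520/529) + (0)
Last nonzero remainder: (960/529)x^2 + (6720/529)x + 11520/529. Dividing through by 960/529 gives the monic gcd x^2 + 7x + 12.
Then lcm(f, g) = f·g / gcd(f, g); expanding and making the result monic gives the answer.

x^7 + 4x^6 - 23x^5 - 86x^4 + 136x^3 + 352x^2 - 384x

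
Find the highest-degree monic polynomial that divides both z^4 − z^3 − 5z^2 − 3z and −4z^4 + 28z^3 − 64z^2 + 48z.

By polynomial division,
  z^4 − z^3 − 5z^2 − 3z = (−1/4)(−4z^4 + 28z^3 − 64z^2 + 48z) + (6z^3 − 21z^2 + 9z)
  −4z^4 + 28z^3 − 64z^2 + 48z = (−(2/3)z + 7/3)(6z^3 − 21z^2 + 9z) + (−9z^2 + 27z)
  6z^3 − 21z^2 + 9z = (−(2/3)z + 1/3)(−9z^2 + 27z) + (0)
Last nonzero remainder: −9z^2 + 27z. Dividing through by −9 gives the monic gcd z^2 − 3z.

z^2 − 3z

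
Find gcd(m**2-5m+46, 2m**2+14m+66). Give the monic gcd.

1

Repeated division with remainder:
  m**2-5m+46 = (1/2)(2m**2+14m+66) + (-12m+13)
  2m**2+14m+66 = (-(1/6)m-97/72)(-12m+13) + (6013/72)
  -12m+13 = (-(864/6013)m+936/6013)(6013/72) + (0)
The last nonzero remainder is the constant 6013/72, so the polynomials are coprime and gcd = 1.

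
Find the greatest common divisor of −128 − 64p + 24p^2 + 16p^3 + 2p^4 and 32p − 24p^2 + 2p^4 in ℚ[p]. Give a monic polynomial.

Euclidean algorithm in ℚ[p]:
  2p^4 + 16p^3 + 24p^2 − 64p − 128 = (2p^4 − 24p^2 + 32p) + (16p^3 + 48p^2 − 96p − 128)
  2p^4 − 24p^2 + 32p = ((1/8)p − 3/8)(16p^3 + 48p^2 − 96p − 128) + (6p^2 + 12p − 48)
  16p^3 + 48p^2 − 96p − 128 = ((8/3)p + 8/3)(6p^2 + 12p − 48) + (0)
Last nonzero remainder: 6p^2 + 12p − 48. Dividing through by 6 gives the monic gcd p^2 + 2p − 8.

−8 + 2p + p^2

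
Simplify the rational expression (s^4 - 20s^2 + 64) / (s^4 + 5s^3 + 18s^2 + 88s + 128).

By polynomial division,
  s^4 - 20s^2 + 64 = (s^4 + 5s^3 + 18s^2 + 88s + 128) + (-5s^3 - 38s^2 - 88s - 64)
  s^4 + 5s^3 + 18s^2 + 88s + 128 = (-(1/5)s + 13/25)(-5s^3 - 38s^2 - 88s - 64) + ((504/25)s^2 + (3024/25)s + 4032/25)
  -5s^3 - 38s^2 - 88s - 64 = (-(125/504)s - 25/63)((504/25)s^2 + (3024/25)s + 4032/25) + (0)
Last nonzero remainder: (504/25)s^2 + (3024/25)s + 4032/25. Dividing through by 504/25 gives the monic gcd s^2 + 6s + 8.
Cancel s^2 + 6s + 8 from numerator and denominator to get the reduced form.

(s^2 - 6s + 8)/(s^2 - s + 16)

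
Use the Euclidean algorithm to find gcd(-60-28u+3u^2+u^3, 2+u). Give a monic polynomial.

By polynomial division,
  u^3+3u^2-28u-60 = (u^2+u-30)(u+2) + (0)
The last nonzero remainder u+2 is already monic.

2+u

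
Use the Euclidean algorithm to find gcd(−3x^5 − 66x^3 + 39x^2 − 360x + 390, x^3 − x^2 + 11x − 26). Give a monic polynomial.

x^2 + x + 13

By polynomial division,
  −3x^5 − 66x^3 + 39x^2 − 360x + 390 = (−3x^2 − 3x − 36)(x^3 − x^2 + 11x − 26) + (−42x^2 − 42x − 546)
  x^3 − x^2 + 11x − 26 = (−(1/42)x + 1/21)(−42x^2 − 42x − 546) + (0)
Last nonzero remainder: −42x^2 − 42x − 546. Dividing through by −42 gives the monic gcd x^2 + x + 13.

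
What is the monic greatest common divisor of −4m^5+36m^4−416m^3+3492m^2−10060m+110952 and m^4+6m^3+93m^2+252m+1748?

Euclidean algorithm in ℚ[m]:
  −4m^5+36m^4−416m^3+3492m^2−10060m+110952 = (−4m+60)(m^4+6m^3+93m^2+252m+1748) + (−404m^3−1080m^2−18188m+6072)
  m^4+6m^3+93m^2+252m+1748 = (−(1/404)m−84/10201)(−404m^3−1080m^2−18188m+6072) + ((398726/10201)m^2+(1196178/10201)m+18341396/10201)
  −404m^3−1080m^2−18188m+6072 = (−(2060602/199363)m+673266/199363)((398726/10201)m^2+(1196178/10201)m+18341396/10201) + (0)
Last nonzero remainder: (398726/10201)m^2+(1196178/10201)m+18341396/10201. Dividing through by 398726/10201 gives the monic gcd m^2+3m+46.

m^2+3m+46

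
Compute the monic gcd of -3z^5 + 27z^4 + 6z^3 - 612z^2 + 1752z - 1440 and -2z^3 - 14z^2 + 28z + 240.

By polynomial division,
  -3z^5 + 27z^4 + 6z^3 - 612z^2 + 1752z - 1440 = ((3/2)z^2 - 24z + 186)(-2z^3 - 14z^2 + 28z + 240) + (2304z^2 + 2304z - 46080)
  -2z^3 - 14z^2 + 28z + 240 = (-(1/1152)z - 1/192)(2304z^2 + 2304z - 46080) + (0)
Last nonzero remainder: 2304z^2 + 2304z - 46080. Dividing through by 2304 gives the monic gcd z^2 + z - 20.

z^2 + z - 20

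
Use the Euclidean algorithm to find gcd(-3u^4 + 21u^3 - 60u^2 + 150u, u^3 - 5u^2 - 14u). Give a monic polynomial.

Repeated division with remainder:
  -3u^4 + 21u^3 - 60u^2 + 150u = (-3u + 6)(u^3 - 5u^2 - 14u) + (-72u^2 + 234u)
  u^3 - 5u^2 - 14u = (-(1/72)u + 7/288)(-72u^2 + 234u) + (-(315/16)u)
  -72u^2 + 234u = ((128/35)u - 416/35)(-(315/16)u) + (0)
Last nonzero remainder: -(315/16)u. Dividing through by -315/16 gives the monic gcd u.

u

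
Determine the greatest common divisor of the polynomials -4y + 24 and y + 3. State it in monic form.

By polynomial division,
  -4y + 24 = (-4)(y + 3) + (36)
  y + 3 = ((1/36)y + 1/12)(36) + (0)
The last nonzero remainder is the constant 36, so the polynomials are coprime and gcd = 1.

1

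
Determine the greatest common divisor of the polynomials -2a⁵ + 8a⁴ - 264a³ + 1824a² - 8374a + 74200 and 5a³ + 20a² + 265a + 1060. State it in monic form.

a² + 53

Euclidean algorithm in ℚ[a]:
  -2a⁵ + 8a⁴ - 264a³ + 1824a² - 8374a + 74200 = (-(2/5)a² + (16/5)a - 222/5)(5a³ + 20a² + 265a + 1060) + (2288a² + 121264)
  5a³ + 20a² + 265a + 1060 = ((5/2288)a + 5/572)(2288a² + 121264) + (0)
Last nonzero remainder: 2288a² + 121264. Dividing through by 2288 gives the monic gcd a² + 53.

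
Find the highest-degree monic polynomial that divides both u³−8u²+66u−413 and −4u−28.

1

Euclidean algorithm in ℚ[u]:
  u³−8u²+66u−413 = (−(1/4)u²+(15/4)u−171/4)(−4u−28) + (−1610)
  −4u−28 = ((2/805)u+2/115)(−1610) + (0)
The last nonzero remainder is the constant −1610, so the polynomials are coprime and gcd = 1.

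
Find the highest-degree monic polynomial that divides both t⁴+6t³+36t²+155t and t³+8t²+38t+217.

t²+t+31

Apply the Euclidean algorithm:
  t⁴+6t³+36t²+155t = (t-2)(t³+8t²+38t+217) + (14t²+14t+434)
  t³+8t²+38t+217 = ((1/14)t+1/2)(14t²+14t+434) + (0)
Last nonzero remainder: 14t²+14t+434. Dividing through by 14 gives the monic gcd t²+t+31.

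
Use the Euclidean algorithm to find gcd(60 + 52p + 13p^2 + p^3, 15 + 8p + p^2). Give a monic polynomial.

Apply the Euclidean algorithm:
  p^3 + 13p^2 + 52p + 60 = (p + 5)(p^2 + 8p + 15) + (-3p - 15)
  p^2 + 8p + 15 = (-(1/3)p - 1)(-3p - 15) + (0)
Last nonzero remainder: -3p - 15. Dividing through by -3 gives the monic gcd p + 5.

5 + p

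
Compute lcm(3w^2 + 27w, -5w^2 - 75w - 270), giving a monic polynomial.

Apply the Euclidean algorithm:
  3w^2 + 27w = (-3/5)(-5w^2 - 75w - 270) + (-18w - 162)
  -5w^2 - 75w - 270 = ((5/18)w + 5/3)(-18w - 162) + (0)
Last nonzero remainder: -18w - 162. Dividing through by -18 gives the monic gcd w + 9.
Then lcm(f, g) = f·g / gcd(f, g); expanding and making the result monic gives the answer.

w^3 + 15w^2 + 54w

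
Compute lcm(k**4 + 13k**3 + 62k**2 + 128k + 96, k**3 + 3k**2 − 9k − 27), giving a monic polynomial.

k**6 + 13k**5 + 53k**4 + 11k**3 − 462k**2 − 1152k − 864

Apply the Euclidean algorithm:
  k**4 + 13k**3 + 62k**2 + 128k + 96 = (k + 10)(k**3 + 3k**2 − 9k − 27) + (41k**2 + 245k + 366)
  k**3 + 3k**2 − 9k − 27 = ((1/41)k − 122/1681)(41k**2 + 245k + 366) + (−(245/1681)k − 735/1681)
  41k**2 + 245k + 366 = (−(68921/245)k − 205082/245)(−(245/1681)k − 735/1681) + (0)
Last nonzero remainder: −(245/1681)k − 735/1681. Dividing through by −245/1681 gives the monic gcd k + 3.
Then lcm(f, g) = f·g / gcd(f, g); expanding and making the result monic gives the answer.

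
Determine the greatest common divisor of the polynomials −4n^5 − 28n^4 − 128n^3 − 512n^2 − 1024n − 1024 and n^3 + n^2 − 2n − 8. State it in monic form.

n^2 + 3n + 4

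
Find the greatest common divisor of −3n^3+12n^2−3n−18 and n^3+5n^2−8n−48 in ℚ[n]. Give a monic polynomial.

n−3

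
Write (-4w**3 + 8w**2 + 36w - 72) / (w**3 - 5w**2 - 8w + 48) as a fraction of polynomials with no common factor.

Repeated division with remainder:
  -4w**3 + 8w**2 + 36w - 72 = (-4)(w**3 - 5w**2 - 8w + 48) + (-12w**2 + 4w + 120)
  w**3 - 5w**2 - 8w + 48 = (-(1/12)w + 7/18)(-12w**2 + 4w + 120) + ((4/9)w + 4/3)
  -12w**2 + 4w + 120 = (-27w + 90)((4/9)w + 4/3) + (0)
Last nonzero remainder: (4/9)w + 4/3. Dividing through by 4/9 gives the monic gcd w + 3.
Cancel w + 3 from numerator and denominator to get the reduced form.

(-4w**2 + 20w - 24)/(w**2 - 8w + 16)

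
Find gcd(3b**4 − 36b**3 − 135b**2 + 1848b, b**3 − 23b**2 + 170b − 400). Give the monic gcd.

b − 8

By polynomial division,
  3b**4 − 36b**3 − 135b**2 + 1848b = (3b + 33)(b**3 − 23b**2 + 170b − 400) + (114b**2 − 2562b + 13200)
  b**3 − 23b**2 + 170b − 400 = ((1/114)b − 5/1083)(114b**2 − 2562b + 13200) + ((15300/361)b − 122400/361)
  114b**2 − 2562b + 13200 = ((6859/2550)b − 3971/102)((15300/361)b − 122400/361) + (0)
Last nonzero remainder: (15300/361)b − 122400/361. Dividing through by 15300/361 gives the monic gcd b − 8.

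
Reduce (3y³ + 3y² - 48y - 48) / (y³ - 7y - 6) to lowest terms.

(3y² - 48)/(y² - y - 6)

Apply the Euclidean algorithm:
  3y³ + 3y² - 48y - 48 = (3)(y³ - 7y - 6) + (3y² - 27y - 30)
  y³ - 7y - 6 = ((1/3)y + 3)(3y² - 27y - 30) + (84y + 84)
  3y² - 27y - 30 = ((1/28)y - 5/14)(84y + 84) + (0)
Last nonzero remainder: 84y + 84. Dividing through by 84 gives the monic gcd y + 1.
Cancel y + 1 from numerator and denominator to get the reduced form.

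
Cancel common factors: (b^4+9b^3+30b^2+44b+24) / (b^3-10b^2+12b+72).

Euclidean algorithm in ℚ[b]:
  b^4+9b^3+30b^2+44b+24 = (b+19)(b^3-10b^2+12b+72) + (208b^2-256b-1344)
  b^3-10b^2+12b+72 = ((1/208)b-57/1352)(208b^2-256b-1344) + ((1296/169)b+2592/169)
  208b^2-256b-1344 = ((2197/81)b-2366/27)((1296/169)b+2592/169) + (0)
Last nonzero remainder: (1296/169)b+2592/169. Dividing through by 1296/169 gives the monic gcd b+2.
Cancel b+2 from numerator and denominator to get the reduced form.

(b^3+7b^2+16b+12)/(b^2-12b+36)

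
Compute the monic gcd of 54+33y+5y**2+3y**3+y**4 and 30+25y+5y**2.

Repeated division with remainder:
  y**4+3y**3+5y**2+33y+54 = ((1/5)y**2-(2/5)y+9/5)(5y**2+25y+30) + (0)
Last nonzero remainder: 5y**2+25y+30. Dividing through by 5 gives the monic gcd y**2+5y+6.

6+5y+y**2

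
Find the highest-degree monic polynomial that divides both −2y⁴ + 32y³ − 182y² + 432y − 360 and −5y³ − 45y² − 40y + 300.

Apply the Euclidean algorithm:
  −2y⁴ + 32y³ − 182y² + 432y − 360 = ((2/5)y − 10)(−5y³ − 45y² − 40y + 300) + (−616y² − 88y + 2640)
  −5y³ − 45y² − 40y + 300 = ((5/616)y + 155/2156)(−616y² − 88y + 2640) + (−(2700/49)y + 5400/49)
  −616y² − 88y + 2640 = ((7546/675)y + 1078/45)(−(2700/49)y + 5400/49) + (0)
Last nonzero remainder: −(2700/49)y + 5400/49. Dividing through by −2700/49 gives the monic gcd y − 2.

y − 2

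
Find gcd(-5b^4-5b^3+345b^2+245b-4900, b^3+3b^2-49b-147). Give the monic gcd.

b^2-49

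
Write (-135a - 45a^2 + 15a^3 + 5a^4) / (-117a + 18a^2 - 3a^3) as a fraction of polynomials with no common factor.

(135 + 45a - 15a^2 - 5a^3)/(117 - 18a + 3a^2)

Repeated division with remainder:
  5a^4 + 15a^3 - 45a^2 - 135a = (-(5/3)a - 15)(-3a^3 + 18a^2 - 117a) + (30a^2 - 1890a)
  -3a^3 + 18a^2 - 117a = (-(1/10)a - 57/10)(30a^2 - 1890a) + (-10890a)
  30a^2 - 1890a = (-(1/363)a + 21/121)(-10890a) + (0)
Last nonzero remainder: -10890a. Dividing through by -10890 gives the monic gcd a.
Cancel a from numerator and denominator to get the reduced form.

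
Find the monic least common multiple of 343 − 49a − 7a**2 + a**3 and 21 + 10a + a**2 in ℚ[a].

1029 + 196a − 70a**2 − 4a**3 + a**4

Apply the Euclidean algorithm:
  a**3 − 7a**2 − 49a + 343 = (a − 17)(a**2 + 10a + 21) + (100a + 700)
  a**2 + 10a + 21 = ((1/100)a + 3/100)(100a + 700) + (0)
Last nonzero remainder: 100a + 700. Dividing through by 100 gives the monic gcd a + 7.
Then lcm(f, g) = f·g / gcd(f, g); expanding and making the result monic gives the answer.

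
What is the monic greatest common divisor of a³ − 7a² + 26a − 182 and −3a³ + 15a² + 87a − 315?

By polynomial division,
  a³ − 7a² + 26a − 182 = (−1/3)(−3a³ + 15a² + 87a − 315) + (−2a² + 55a − 287)
  −3a³ + 15a² + 87a − 315 = ((3/2)a + 135/4)(−2a² + 55a − 287) + (−(5355/4)a + 37485/4)
  −2a² + 55a − 287 = ((8/5355)a − 164/5355)(−(5355/4)a + 37485/4) + (0)
Last nonzero remainder: −(5355/4)a + 37485/4. Dividing through by −5355/4 gives the monic gcd a − 7.

a − 7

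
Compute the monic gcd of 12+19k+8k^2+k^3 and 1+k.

1+k

Apply the Euclidean algorithm:
  k^3+8k^2+19k+12 = (k^2+7k+12)(k+1) + (0)
The last nonzero remainder k+1 is already monic.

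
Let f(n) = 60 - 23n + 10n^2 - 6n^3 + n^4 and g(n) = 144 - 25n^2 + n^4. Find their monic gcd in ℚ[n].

Apply the Euclidean algorithm:
  n^4 - 6n^3 + 10n^2 - 23n + 60 = (n^4 - 25n^2 + 144) + (-6n^3 + 35n^2 - 23n - 84)
  n^4 - 25n^2 + 144 = (-(1/6)n - 35/36)(-6n^3 + 35n^2 - 23n - 84) + ((187/36)n^2 - (1309/36)n + 187/3)
  -6n^3 + 35n^2 - 23n - 84 = (-(216/187)n - 252/187)((187/36)n^2 - (1309/36)n + 187/3) + (0)
Last nonzero remainder: (187/36)n^2 - (1309/36)n + 187/3. Dividing through by 187/36 gives the monic gcd n^2 - 7n + 12.

12 - 7n + n^2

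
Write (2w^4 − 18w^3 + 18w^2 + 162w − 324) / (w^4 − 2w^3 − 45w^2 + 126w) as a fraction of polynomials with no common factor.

By polynomial division,
  2w^4 − 18w^3 + 18w^2 + 162w − 324 = (2)(w^4 − 2w^3 − 45w^2 + 126w) + (−14w^3 + 108w^2 − 90w − 324)
  w^4 − 2w^3 − 45w^2 + 126w = (−(1/14)w − 20/49)(−14w^3 + 108w^2 − 90w − 324) + (−(360/49)w^2 + (3240/49)w − 6480/49)
  −14w^3 + 108w^2 − 90w − 324 = ((343/180)w + 49/20)(−(360/49)w^2 + (3240/49)w − 6480/49) + (0)
Last nonzero remainder: −(360/49)w^2 + (3240/49)w − 6480/49. Dividing through by −360/49 gives the monic gcd w^2 − 9w + 18.
Cancel w^2 − 9w + 18 from numerator and denominator to get the reduced form.

(2w^2 − 18)/(w^2 + 7w)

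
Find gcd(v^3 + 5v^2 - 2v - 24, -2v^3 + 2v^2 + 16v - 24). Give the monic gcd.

v^2 + v - 6

Apply the Euclidean algorithm:
  v^3 + 5v^2 - 2v - 24 = (-1/2)(-2v^3 + 2v^2 + 16v - 24) + (6v^2 + 6v - 36)
  -2v^3 + 2v^2 + 16v - 24 = (-(1/3)v + 2/3)(6v^2 + 6v - 36) + (0)
Last nonzero remainder: 6v^2 + 6v - 36. Dividing through by 6 gives the monic gcd v^2 + v - 6.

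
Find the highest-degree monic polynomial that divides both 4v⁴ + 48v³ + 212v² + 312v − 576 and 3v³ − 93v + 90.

v² + 5v − 6

Apply the Euclidean algorithm:
  4v⁴ + 48v³ + 212v² + 312v − 576 = ((4/3)v + 16)(3v³ − 93v + 90) + (336v² + 1680v − 2016)
  3v³ − 93v + 90 = ((1/112)v − 5/112)(336v² + 1680v − 2016) + (0)
Last nonzero remainder: 336v² + 1680v − 2016. Dividing through by 336 gives the monic gcd v² + 5v − 6.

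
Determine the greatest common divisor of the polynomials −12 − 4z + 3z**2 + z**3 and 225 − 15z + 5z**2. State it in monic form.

1

Euclidean algorithm in ℚ[z]:
  z**3 + 3z**2 − 4z − 12 = ((1/5)z + 6/5)(5z**2 − 15z + 225) + (−31z − 282)
  5z**2 − 15z + 225 = (−(5/31)z + 1875/961)(−31z − 282) + (744975/961)
  −31z − 282 = (−(29791/744975)z − 90334/248325)(744975/961) + (0)
The last nonzero remainder is the constant 744975/961, so the polynomials are coprime and gcd = 1.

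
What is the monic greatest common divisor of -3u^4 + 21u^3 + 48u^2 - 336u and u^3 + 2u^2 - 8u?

u^2 + 4u

Euclidean algorithm in ℚ[u]:
  -3u^4 + 21u^3 + 48u^2 - 336u = (-3u + 27)(u^3 + 2u^2 - 8u) + (-30u^2 - 120u)
  u^3 + 2u^2 - 8u = (-(1/30)u + 1/15)(-30u^2 - 120u) + (0)
Last nonzero remainder: -30u^2 - 120u. Dividing through by -30 gives the monic gcd u^2 + 4u.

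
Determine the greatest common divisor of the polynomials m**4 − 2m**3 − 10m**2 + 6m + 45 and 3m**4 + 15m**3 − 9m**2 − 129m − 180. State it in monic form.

m**3 + m**2 − 7m − 15

Apply the Euclidean algorithm:
  m**4 − 2m**3 − 10m**2 + 6m + 45 = (1/3)(3m**4 + 15m**3 − 9m**2 − 129m − 180) + (−7m**3 − 7m**2 + 49m + 105)
  3m**4 + 15m**3 − 9m**2 − 129m − 180 = (−(3/7)m − 12/7)(−7m**3 − 7m**2 + 49m + 105) + (0)
Last nonzero remainder: −7m**3 − 7m**2 + 49m + 105. Dividing through by −7 gives the monic gcd m**3 + m**2 − 7m − 15.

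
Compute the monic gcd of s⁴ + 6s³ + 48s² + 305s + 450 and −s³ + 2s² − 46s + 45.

Euclidean algorithm in ℚ[s]:
  s⁴ + 6s³ + 48s² + 305s + 450 = (−s − 8)(−s³ + 2s² − 46s + 45) + (18s² − 18s + 810)
  −s³ + 2s² − 46s + 45 = (−(1/18)s + 1/18)(18s² − 18s + 810) + (0)
Last nonzero remainder: 18s² − 18s + 810. Dividing through by 18 gives the monic gcd s² − s + 45.

s² − s + 45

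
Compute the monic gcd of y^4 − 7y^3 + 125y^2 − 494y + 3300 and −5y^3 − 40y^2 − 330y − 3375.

Repeated division with remainder:
  y^4 − 7y^3 + 125y^2 − 494y + 3300 = (−(1/5)y + 3)(−5y^3 − 40y^2 − 330y − 3375) + (179y^2 − 179y + 13425)
  −5y^3 − 40y^2 − 330y − 3375 = (−(5/179)y − 45/179)(179y^2 − 179y + 13425) + (0)
Last nonzero remainder: 179y^2 − 179y + 13425. Dividing through by 179 gives the monic gcd y^2 − y + 75.

y^2 − y + 75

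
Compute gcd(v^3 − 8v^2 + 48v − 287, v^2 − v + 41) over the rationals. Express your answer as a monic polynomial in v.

By polynomial division,
  v^3 − 8v^2 + 48v − 287 = (v − 7)(v^2 − v + 41) + (0)
The last nonzero remainder v^2 − v + 41 is already monic.

v^2 − v + 41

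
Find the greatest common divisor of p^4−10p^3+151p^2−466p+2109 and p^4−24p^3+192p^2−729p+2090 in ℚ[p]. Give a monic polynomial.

p^2−3p+19

Apply the Euclidean algorithm:
  p^4−10p^3+151p^2−466p+2109 = (p^4−24p^3+192p^2−729p+2090) + (14p^3−41p^2+263p+19)
  p^4−24p^3+192p^2−729p+2090 = ((1/14)p−295/196)(14p^3−41p^2+263p+19) + ((21855/196)p^2−(65565/196)p+415245/196)
  14p^3−41p^2+263p+19 = ((2744/21855)p+196/21855)((21855/196)p^2−(65565/196)p+415245/196) + (0)
Last nonzero remainder: (21855/196)p^2−(65565/196)p+415245/196. Dividing through by 21855/196 gives the monic gcd p^2−3p+19.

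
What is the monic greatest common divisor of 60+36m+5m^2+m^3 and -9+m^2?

Apply the Euclidean algorithm:
  m^3+5m^2+36m+60 = (m+5)(m^2-9) + (45m+105)
  m^2-9 = ((1/45)m-7/135)(45m+105) + (-32/9)
  45m+105 = (-(405/32)m-945/32)(-32/9) + (0)
The last nonzero remainder is the constant -32/9, so the polynomials are coprime and gcd = 1.

1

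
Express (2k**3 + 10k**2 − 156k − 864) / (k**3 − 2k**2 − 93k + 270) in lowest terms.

Apply the Euclidean algorithm:
  2k**3 + 10k**2 − 156k − 864 = (2)(k**3 − 2k**2 − 93k + 270) + (14k**2 + 30k − 1404)
  k**3 − 2k**2 − 93k + 270 = ((1/14)k − 29/98)(14k**2 + 30k − 1404) + ((792/49)k − 7128/49)
  14k**2 + 30k − 1404 = ((343/396)k + 637/66)((792/49)k − 7128/49) + (0)
Last nonzero remainder: (792/49)k − 7128/49. Dividing through by 792/49 gives the monic gcd k − 9.
Cancel k − 9 from numerator and denominator to get the reduced form.

(2k**2 + 28k + 96)/(k**2 + 7k − 30)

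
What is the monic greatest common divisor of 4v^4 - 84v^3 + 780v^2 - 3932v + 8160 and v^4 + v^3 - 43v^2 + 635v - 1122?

v^2 - 8v + 51

Repeated division with remainder:
  4v^4 - 84v^3 + 780v^2 - 3932v + 8160 = (4)(v^4 + v^3 - 43v^2 + 635v - 1122) + (-88v^3 + 952v^2 - 6472v + 12648)
  v^4 + v^3 - 43v^2 + 635v - 1122 = (-(1/88)v - 65/484)(-88v^3 + 952v^2 - 6472v + 12648) + ((1368/121)v^2 - (10944/121)v + 69768/121)
  -88v^3 + 952v^2 - 6472v + 12648 = (-(1331/171)v + 3751/171)((1368/121)v^2 - (10944/121)v + 69768/121) + (0)
Last nonzero remainder: (1368/121)v^2 - (10944/121)v + 69768/121. Dividing through by 1368/121 gives the monic gcd v^2 - 8v + 51.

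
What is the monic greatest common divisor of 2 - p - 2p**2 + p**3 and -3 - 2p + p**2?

By polynomial division,
  p**3 - 2p**2 - p + 2 = (p)(p**2 - 2p - 3) + (2p + 2)
  p**2 - 2p - 3 = ((1/2)p - 3/2)(2p + 2) + (0)
Last nonzero remainder: 2p + 2. Dividing through by 2 gives the monic gcd p + 1.

1 + p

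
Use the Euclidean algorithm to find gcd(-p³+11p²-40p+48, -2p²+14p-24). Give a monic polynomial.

p²-7p+12

Euclidean algorithm in ℚ[p]:
  -p³+11p²-40p+48 = ((1/2)p-2)(-2p²+14p-24) + (0)
Last nonzero remainder: -2p²+14p-24. Dividing through by -2 gives the monic gcd p²-7p+12.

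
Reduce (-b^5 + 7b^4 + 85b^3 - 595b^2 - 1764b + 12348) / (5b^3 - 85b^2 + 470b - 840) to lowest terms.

(-b^3 - 6b^2 + 49b + 294)/(5b - 20)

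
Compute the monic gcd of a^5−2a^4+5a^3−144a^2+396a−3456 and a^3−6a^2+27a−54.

a^2−3a+18

Apply the Euclidean algorithm:
  a^5−2a^4+5a^3−144a^2+396a−3456 = (a^2+4a+2)(a^3−6a^2+27a−54) + (−186a^2+558a−3348)
  a^3−6a^2+27a−54 = (−(1/186)a+1/62)(−186a^2+558a−3348) + (0)
Last nonzero remainder: −186a^2+558a−3348. Dividing through by −186 gives the monic gcd a^2−3a+18.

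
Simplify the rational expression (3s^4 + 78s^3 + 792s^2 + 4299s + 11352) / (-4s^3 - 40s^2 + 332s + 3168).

(-3s^2 - 21s - 129)/(4s - 36)

Repeated division with remainder:
  3s^4 + 78s^3 + 792s^2 + 4299s + 11352 = (-(3/4)s - 12)(-4s^3 - 40s^2 + 332s + 3168) + (561s^2 + 10659s + 49368)
  -4s^3 - 40s^2 + 332s + 3168 = (-(4/561)s + 12/187)(561s^2 + 10659s + 49368) + (0)
Last nonzero remainder: 561s^2 + 10659s + 49368. Dividing through by 561 gives the monic gcd s^2 + 19s + 88.
Cancel s^2 + 19s + 88 from numerator and denominator to get the reduced form.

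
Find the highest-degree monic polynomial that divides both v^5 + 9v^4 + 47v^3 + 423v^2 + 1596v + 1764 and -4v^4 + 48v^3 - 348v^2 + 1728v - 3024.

Apply the Euclidean algorithm:
  v^5 + 9v^4 + 47v^3 + 423v^2 + 1596v + 1764 = (-(1/4)v - 21/4)(-4v^4 + 48v^3 - 348v^2 + 1728v - 3024) + (212v^3 - 972v^2 + 9912v - 14112)
  -4v^4 + 48v^3 - 348v^2 + 1728v - 3024 = (-(1/53)v + 393/2809)(212v^3 - 972v^2 + 9912v - 14112) + (-(70200/2809)v^2 + (210600/2809)v - 2948400/2809)
  212v^3 - 972v^2 + 9912v - 14112 = (-(148877/17550)v + 39326/2925)(-(70200/2809)v^2 + (210600/2809)v - 2948400/2809) + (0)
Last nonzero remainder: -(70200/2809)v^2 + (210600/2809)v - 2948400/2809. Dividing through by -70200/2809 gives the monic gcd v^2 - 3v + 42.

v^2 - 3v + 42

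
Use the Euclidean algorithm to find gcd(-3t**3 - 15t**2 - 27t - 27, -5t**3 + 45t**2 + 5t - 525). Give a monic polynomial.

Apply the Euclidean algorithm:
  -3t**3 - 15t**2 - 27t - 27 = (3/5)(-5t**3 + 45t**2 + 5t - 525) + (-42t**2 - 30t + 288)
  -5t**3 + 45t**2 + 5t - 525 = ((5/42)t - 170/147)(-42t**2 - 30t + 288) + (-(3135/49)t - 9405/49)
  -42t**2 - 30t + 288 = ((686/1045)t - 1568/1045)(-(3135/49)t - 9405/49) + (0)
Last nonzero remainder: -(3135/49)t - 9405/49. Dividing through by -3135/49 gives the monic gcd t + 3.

t + 3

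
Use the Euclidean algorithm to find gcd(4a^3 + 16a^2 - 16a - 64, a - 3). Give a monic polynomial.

Apply the Euclidean algorithm:
  4a^3 + 16a^2 - 16a - 64 = (4a^2 + 28a + 68)(a - 3) + (140)
  a - 3 = ((1/140)a - 3/140)(140) + (0)
The last nonzero remainder is the constant 140, so the polynomials are coprime and gcd = 1.

1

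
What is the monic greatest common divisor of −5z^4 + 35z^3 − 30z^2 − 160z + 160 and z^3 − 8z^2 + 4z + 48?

z^2 − 2z − 8

By polynomial division,
  −5z^4 + 35z^3 − 30z^2 − 160z + 160 = (−5z − 5)(z^3 − 8z^2 + 4z + 48) + (−50z^2 + 100z + 400)
  z^3 − 8z^2 + 4z + 48 = (−(1/50)z + 3/25)(−50z^2 + 100z + 400) + (0)
Last nonzero remainder: −50z^2 + 100z + 400. Dividing through by −50 gives the monic gcd z^2 − 2z − 8.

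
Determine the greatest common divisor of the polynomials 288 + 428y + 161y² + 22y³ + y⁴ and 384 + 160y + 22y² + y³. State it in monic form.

8 + y

By polynomial division,
  y⁴ + 22y³ + 161y² + 428y + 288 = (y)(y³ + 22y² + 160y + 384) + (y² + 44y + 288)
  y³ + 22y² + 160y + 384 = (y - 22)(y² + 44y + 288) + (840y + 6720)
  y² + 44y + 288 = ((1/840)y + 3/70)(840y + 6720) + (0)
Last nonzero remainder: 840y + 6720. Dividing through by 840 gives the monic gcd y + 8.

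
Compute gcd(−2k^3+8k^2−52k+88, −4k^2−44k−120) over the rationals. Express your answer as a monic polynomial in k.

1

Euclidean algorithm in ℚ[k]:
  −2k^3+8k^2−52k+88 = ((1/2)k−15/2)(−4k^2−44k−120) + (−322k−812)
  −4k^2−44k−120 = ((2/161)k+390/3703)(−322k−812) + (−18240/529)
  −322k−812 = ((85169/9120)k+107387/4560)(−18240/529) + (0)
The last nonzero remainder is the constant −18240/529, so the polynomials are coprime and gcd = 1.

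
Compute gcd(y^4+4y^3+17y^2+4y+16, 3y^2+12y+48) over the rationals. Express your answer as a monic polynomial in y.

Euclidean algorithm in ℚ[y]:
  y^4+4y^3+17y^2+4y+16 = ((1/3)y^2+1/3)(3y^2+12y+48) + (0)
Last nonzero remainder: 3y^2+12y+48. Dividing through by 3 gives the monic gcd y^2+4y+16.

y^2+4y+16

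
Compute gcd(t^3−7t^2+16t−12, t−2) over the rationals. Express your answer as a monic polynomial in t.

t−2

Apply the Euclidean algorithm:
  t^3−7t^2+16t−12 = (t^2−5t+6)(t−2) + (0)
The last nonzero remainder t−2 is already monic.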